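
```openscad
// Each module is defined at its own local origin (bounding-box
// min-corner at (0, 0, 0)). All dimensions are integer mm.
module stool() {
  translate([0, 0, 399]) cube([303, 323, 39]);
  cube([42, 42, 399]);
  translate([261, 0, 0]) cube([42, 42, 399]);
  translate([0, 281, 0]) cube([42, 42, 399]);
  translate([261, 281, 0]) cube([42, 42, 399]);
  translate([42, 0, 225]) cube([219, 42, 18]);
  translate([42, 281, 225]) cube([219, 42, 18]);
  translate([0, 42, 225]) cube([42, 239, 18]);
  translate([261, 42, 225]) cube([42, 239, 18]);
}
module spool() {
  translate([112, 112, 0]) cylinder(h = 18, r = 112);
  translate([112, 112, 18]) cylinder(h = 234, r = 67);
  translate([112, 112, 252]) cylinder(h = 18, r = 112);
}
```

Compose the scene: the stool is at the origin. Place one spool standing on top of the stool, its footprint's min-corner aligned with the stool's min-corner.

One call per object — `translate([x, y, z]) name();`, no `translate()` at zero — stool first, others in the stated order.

stool();
translate([0, 0, 438]) spool();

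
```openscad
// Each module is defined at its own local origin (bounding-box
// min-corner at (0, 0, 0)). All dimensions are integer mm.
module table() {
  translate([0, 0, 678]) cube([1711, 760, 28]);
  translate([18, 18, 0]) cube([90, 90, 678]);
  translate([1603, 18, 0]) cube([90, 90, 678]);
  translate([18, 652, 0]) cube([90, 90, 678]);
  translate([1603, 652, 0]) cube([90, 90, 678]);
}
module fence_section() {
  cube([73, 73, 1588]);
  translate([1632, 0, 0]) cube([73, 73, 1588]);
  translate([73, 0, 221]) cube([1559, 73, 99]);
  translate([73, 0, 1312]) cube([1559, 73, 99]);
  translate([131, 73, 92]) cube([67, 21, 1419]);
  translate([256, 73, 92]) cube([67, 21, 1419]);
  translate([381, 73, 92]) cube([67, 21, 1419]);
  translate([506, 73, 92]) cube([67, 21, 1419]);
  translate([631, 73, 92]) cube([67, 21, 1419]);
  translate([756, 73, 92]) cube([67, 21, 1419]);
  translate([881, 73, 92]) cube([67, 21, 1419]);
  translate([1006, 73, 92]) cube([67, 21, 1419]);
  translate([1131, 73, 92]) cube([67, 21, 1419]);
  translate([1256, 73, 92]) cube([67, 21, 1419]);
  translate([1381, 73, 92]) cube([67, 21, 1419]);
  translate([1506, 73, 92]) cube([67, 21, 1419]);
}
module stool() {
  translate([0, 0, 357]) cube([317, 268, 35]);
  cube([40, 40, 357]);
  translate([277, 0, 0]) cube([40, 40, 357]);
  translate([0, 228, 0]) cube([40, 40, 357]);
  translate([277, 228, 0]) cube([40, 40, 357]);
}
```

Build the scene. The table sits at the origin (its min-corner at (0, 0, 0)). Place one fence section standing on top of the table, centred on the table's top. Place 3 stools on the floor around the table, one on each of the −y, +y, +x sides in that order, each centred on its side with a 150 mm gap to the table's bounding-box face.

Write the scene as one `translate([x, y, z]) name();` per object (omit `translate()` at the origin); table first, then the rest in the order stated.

table();
translate([3, 333, 706]) fence_section();
translate([697, -418, 0]) stool();
translate([697, 910, 0]) stool();
translate([1861, 246, 0]) stool();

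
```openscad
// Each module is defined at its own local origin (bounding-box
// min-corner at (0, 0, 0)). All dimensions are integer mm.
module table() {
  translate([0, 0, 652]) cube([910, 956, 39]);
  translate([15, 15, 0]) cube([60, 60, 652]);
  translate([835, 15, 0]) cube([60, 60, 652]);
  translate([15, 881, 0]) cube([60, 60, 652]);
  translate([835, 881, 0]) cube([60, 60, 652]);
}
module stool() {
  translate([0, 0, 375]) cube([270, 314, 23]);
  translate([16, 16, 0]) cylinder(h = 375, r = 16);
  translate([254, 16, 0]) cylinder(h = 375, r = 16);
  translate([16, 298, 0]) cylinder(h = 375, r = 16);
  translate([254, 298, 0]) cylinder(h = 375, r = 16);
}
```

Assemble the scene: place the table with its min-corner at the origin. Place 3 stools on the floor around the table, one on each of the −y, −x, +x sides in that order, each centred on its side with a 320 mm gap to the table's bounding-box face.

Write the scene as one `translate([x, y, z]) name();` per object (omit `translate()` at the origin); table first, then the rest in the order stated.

table();
translate([320, -634, 0]) stool();
translate([-590, 321, 0]) stool();
translate([1230, 321, 0]) stool();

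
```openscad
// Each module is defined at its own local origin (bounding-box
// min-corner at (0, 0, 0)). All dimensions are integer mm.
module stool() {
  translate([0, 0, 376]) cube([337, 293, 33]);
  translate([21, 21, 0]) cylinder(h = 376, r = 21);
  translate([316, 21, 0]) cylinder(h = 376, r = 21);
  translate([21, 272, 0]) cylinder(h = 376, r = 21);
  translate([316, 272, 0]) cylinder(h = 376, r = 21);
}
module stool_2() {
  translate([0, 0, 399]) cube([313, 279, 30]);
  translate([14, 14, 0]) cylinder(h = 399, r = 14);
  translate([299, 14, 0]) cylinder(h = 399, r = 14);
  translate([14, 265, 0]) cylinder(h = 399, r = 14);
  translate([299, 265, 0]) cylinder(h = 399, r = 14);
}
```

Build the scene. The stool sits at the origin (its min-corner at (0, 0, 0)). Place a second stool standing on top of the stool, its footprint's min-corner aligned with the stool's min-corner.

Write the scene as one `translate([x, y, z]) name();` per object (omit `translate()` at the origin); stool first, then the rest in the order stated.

stool();
translate([0, 0, 409]) stool_2();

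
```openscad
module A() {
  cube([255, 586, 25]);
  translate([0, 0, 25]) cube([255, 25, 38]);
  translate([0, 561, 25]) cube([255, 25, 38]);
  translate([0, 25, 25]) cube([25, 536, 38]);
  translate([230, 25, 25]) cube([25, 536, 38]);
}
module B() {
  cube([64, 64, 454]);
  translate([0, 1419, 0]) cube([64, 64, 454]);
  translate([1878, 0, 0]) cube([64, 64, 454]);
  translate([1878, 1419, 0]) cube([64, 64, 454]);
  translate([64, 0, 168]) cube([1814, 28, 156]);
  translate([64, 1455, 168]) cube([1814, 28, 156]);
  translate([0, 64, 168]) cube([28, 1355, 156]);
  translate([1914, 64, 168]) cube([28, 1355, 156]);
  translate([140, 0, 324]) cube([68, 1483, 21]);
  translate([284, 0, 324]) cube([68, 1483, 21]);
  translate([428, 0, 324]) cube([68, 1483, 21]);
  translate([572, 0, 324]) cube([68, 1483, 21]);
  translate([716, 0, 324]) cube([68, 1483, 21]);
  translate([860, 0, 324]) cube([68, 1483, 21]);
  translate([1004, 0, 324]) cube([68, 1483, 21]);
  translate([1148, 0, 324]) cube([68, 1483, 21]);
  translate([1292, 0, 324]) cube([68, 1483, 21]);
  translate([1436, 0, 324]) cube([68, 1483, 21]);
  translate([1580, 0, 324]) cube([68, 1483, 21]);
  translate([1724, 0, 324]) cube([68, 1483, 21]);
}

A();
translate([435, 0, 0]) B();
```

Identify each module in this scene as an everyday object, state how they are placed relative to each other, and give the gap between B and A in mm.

A is an open box. B is a bed frame. The bed frame is on the floor beside the open box on its +x side. The gap between the bed frame and the open box is 180 mm.

The bed frame's nearest face is 180 mm from the open box's +x face.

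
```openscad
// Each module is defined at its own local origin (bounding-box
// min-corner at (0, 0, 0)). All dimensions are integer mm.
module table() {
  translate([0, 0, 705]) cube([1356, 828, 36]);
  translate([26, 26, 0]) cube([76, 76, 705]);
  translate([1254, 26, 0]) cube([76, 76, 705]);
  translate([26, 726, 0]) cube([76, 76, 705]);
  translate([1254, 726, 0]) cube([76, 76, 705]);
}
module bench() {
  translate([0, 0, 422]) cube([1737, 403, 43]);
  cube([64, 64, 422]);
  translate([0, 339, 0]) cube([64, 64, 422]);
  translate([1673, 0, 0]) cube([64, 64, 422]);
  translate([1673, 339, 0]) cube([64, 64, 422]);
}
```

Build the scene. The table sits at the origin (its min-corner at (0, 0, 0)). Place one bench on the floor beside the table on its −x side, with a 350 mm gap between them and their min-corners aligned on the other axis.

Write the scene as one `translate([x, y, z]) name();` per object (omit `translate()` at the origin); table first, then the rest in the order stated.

table();
translate([-2087, 0, 0]) bench();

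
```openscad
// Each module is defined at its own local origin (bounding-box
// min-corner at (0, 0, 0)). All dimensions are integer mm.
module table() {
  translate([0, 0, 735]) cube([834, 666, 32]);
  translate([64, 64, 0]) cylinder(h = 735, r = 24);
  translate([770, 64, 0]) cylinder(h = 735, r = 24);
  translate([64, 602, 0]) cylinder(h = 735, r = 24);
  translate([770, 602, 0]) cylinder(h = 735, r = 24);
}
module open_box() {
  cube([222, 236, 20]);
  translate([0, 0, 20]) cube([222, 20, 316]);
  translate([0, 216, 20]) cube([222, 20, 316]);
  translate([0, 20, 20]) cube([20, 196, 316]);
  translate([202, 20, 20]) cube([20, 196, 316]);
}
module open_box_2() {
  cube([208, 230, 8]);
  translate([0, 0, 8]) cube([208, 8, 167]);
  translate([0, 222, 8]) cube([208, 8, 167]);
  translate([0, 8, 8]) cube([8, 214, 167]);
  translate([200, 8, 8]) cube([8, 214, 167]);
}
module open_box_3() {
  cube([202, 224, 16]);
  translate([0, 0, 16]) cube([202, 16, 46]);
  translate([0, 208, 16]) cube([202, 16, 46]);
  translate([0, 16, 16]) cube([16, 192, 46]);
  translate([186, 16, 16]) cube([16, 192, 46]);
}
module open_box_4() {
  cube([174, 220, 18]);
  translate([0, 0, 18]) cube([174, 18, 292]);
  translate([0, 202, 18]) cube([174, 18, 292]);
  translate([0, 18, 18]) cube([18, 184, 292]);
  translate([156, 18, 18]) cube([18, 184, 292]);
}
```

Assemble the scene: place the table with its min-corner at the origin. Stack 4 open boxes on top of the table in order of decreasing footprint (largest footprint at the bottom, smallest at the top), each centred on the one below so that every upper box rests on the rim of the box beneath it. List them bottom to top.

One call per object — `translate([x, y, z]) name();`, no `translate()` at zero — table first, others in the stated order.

table();
translate([306, 215, 767]) open_box();
translate([313, 218, 1103]) open_box_2();
translate([316, 221, 1278]) open_box_3();
translate([330, 223, 1340]) open_box_4();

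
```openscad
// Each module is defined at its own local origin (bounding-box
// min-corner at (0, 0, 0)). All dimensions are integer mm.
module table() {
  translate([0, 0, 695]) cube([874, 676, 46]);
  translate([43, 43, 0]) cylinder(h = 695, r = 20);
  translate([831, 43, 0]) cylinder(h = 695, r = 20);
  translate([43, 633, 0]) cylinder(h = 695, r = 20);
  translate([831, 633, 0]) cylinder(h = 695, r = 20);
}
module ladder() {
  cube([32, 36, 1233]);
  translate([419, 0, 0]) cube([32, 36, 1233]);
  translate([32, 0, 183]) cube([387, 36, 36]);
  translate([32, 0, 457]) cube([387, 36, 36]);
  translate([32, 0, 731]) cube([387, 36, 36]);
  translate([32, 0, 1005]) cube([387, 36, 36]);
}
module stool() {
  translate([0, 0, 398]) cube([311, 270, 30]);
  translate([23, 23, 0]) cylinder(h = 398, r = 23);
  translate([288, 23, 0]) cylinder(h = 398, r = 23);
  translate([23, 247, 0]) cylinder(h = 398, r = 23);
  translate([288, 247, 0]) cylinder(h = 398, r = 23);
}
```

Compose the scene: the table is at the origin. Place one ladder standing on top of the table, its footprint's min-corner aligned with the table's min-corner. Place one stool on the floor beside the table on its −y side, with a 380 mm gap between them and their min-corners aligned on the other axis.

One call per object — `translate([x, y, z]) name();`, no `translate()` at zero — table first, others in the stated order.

table();
translate([0, 0, 741]) ladder();
translate([0, -650, 0]) stool();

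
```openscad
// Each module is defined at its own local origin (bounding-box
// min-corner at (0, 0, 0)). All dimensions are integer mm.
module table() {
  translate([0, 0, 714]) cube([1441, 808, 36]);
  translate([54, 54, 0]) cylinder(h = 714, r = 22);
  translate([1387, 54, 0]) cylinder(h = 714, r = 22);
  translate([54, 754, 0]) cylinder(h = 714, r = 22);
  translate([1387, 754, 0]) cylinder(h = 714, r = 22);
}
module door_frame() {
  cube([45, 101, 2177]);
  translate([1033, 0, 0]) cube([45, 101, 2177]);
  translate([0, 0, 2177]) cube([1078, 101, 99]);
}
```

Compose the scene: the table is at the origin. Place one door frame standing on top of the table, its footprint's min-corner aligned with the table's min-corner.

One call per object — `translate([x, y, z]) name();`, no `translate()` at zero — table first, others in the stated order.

table();
translate([0, 0, 750]) door_frame();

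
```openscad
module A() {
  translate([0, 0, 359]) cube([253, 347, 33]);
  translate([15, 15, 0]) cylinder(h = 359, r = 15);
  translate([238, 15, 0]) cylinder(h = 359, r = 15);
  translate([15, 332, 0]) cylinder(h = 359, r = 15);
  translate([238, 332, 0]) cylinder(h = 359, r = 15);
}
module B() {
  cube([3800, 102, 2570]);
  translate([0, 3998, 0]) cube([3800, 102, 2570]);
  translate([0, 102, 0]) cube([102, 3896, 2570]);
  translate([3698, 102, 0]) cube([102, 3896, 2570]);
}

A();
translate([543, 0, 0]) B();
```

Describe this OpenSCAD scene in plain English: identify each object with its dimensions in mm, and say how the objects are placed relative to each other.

A is a four-legged stool. The seat is a 253×347×33 mm slab whose top surface is at z = 392 mm; four round legs, each 30 mm in diameter, run from the floor (z = 0) to the underside of the seat, each leg's axis is inset half a diameter from the nearest pair of seat edges (so the leg's bounding box is flush with the corner).

B is the wall frame of a small rectangular building: four walls, each 2570 mm tall and 102 mm thick, enclosing a footprint 3800 mm (x) by 4100 mm (y) outside-to-outside, with no floor or roof. The front and back walls (the −y and +y sides) span the full width; the two side walls fit between them.

The house frame is on the floor beside the stool on its +x side.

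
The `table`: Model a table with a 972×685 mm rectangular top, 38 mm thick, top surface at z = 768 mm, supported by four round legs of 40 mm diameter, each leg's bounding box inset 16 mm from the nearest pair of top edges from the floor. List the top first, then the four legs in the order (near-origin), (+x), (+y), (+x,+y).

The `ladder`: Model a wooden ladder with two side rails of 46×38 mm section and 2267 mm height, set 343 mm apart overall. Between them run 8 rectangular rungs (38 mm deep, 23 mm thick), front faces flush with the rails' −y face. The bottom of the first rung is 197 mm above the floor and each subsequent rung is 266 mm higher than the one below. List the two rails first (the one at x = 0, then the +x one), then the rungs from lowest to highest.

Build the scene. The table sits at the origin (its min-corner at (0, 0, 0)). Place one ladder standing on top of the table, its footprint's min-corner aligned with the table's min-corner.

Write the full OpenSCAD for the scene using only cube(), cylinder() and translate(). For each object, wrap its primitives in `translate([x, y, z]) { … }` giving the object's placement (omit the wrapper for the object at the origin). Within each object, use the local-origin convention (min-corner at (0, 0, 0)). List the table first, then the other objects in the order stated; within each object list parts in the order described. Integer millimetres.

translate([0, 0, 730]) cube([972, 685, 38]);
translate([36, 36, 0]) cylinder(h = 730, r = 20);
translate([936, 36, 0]) cylinder(h = 730, r = 20);
translate([36, 649, 0]) cylinder(h = 730, r = 20);
translate([936, 649, 0]) cylinder(h = 730, r = 20);
translate([0, 0, 768]) {
  cube([46, 38, 2267]);
  translate([297, 0, 0]) cube([46, 38, 2267]);
  translate([46, 0, 197]) cube([251, 38, 23]);
  translate([46, 0, 463]) cube([251, 38, 23]);
  translate([46, 0, 729]) cube([251, 38, 23]);
  translate([46, 0, 995]) cube([251, 38, 23]);
  translate([46, 0, 1261]) cube([251, 38, 23]);
  translate([46, 0, 1527]) cube([251, 38, 23]);
  translate([46, 0, 1793]) cube([251, 38, 23]);
  translate([46, 0, 2059]) cube([251, 38, 23]);
}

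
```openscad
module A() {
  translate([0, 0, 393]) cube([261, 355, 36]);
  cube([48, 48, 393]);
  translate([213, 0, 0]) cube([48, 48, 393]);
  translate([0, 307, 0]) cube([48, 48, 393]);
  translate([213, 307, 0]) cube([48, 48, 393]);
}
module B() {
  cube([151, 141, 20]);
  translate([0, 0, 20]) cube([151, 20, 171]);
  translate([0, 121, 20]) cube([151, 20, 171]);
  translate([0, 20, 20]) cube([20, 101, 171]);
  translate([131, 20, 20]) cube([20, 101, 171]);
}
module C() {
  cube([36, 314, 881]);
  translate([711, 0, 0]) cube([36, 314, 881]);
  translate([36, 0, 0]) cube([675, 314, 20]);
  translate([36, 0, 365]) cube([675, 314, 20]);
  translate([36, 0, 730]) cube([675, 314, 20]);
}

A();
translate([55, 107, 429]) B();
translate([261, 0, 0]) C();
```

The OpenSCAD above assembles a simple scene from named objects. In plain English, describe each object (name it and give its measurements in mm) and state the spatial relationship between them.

A is a four-legged stool. The seat is a 261×355×36 mm slab whose top surface is at z = 429 mm; four square legs, each 48×48 mm in cross-section, run from the floor (z = 0) to the underside of the seat, each flush with a corner of the seat.

B is an open-topped rectangular box: outside dimensions 151×141×191 mm, with a uniform wall and base thickness of 20 mm. The base is a full 151×141 slab on the floor; four walls sit on top of the base. The front and back walls (the −y and +y sides) span the full width; the two side walls fit between them.

C is a bookshelf 747 mm wide overall, 314 mm deep and 881 mm tall. The two sides are 36 mm thick vertical panels. 3 horizontal shelves of 20 mm thickness span between the inner faces of the sides; the lowest shelf sits on the floor and shelves are stacked with a clear vertical gap of 345 mm between each pair.

The open box is on top of the stool, centred. The bookshelf is against the stool's +x side, with their −y faces flush.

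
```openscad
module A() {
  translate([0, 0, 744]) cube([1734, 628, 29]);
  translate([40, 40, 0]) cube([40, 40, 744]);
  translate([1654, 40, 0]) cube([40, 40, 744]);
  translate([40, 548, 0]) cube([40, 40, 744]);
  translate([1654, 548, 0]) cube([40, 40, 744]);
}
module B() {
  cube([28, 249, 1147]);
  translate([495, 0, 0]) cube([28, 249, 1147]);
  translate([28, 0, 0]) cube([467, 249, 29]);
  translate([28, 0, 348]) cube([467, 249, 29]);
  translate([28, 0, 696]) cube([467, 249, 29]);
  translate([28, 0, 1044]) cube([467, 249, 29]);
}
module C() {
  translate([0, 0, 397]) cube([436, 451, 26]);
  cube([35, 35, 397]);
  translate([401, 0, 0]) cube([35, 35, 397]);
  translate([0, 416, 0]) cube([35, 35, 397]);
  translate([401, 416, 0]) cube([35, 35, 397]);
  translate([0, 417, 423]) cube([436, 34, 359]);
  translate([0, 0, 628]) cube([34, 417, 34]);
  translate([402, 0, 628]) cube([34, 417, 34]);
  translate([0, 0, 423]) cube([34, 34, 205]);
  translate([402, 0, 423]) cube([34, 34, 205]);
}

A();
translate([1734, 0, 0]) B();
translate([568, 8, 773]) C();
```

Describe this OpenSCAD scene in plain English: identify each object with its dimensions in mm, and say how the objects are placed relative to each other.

A is a table with a 1734×628 mm rectangular top, 29 mm thick, top surface at z = 773 mm, supported by four 40×40 mm square legs, each inset 40 mm from the nearest pair of top edges, running from the floor.

B is an open bookshelf. Two side panels, each 28 mm thick, 249 mm deep and 1147 mm tall, stand 523 mm apart (outside-to-outside). Between them sit 4 shelves, each 29 mm thick and 249 mm deep, spanning the full gap between the sides. The bottom shelf rests on the floor (its underside at z = 0) and the clear gap between one shelf's top and the next shelf's underside is 319 mm.

C is a chair: 436×451 mm seat, 26 mm thick, top at z = 423 mm, on four 35 mm square corner legs flush with the seat edges. A 34 mm thick backrest slab spans the full seat width, extending 359 mm above the seat top, its back face flush with the seat's +y edge. Two armrests of 34×34 mm section run along each side from the seat's front edge to the front of the backrest, top faces 239 mm above the seat top and outer faces flush with the seat's x-edges; a 34×34 mm post under the front of each armrest stands on the seat at the front corner.

The bookshelf is against the table's +x side, with their −y faces flush. The chair is on top of the table.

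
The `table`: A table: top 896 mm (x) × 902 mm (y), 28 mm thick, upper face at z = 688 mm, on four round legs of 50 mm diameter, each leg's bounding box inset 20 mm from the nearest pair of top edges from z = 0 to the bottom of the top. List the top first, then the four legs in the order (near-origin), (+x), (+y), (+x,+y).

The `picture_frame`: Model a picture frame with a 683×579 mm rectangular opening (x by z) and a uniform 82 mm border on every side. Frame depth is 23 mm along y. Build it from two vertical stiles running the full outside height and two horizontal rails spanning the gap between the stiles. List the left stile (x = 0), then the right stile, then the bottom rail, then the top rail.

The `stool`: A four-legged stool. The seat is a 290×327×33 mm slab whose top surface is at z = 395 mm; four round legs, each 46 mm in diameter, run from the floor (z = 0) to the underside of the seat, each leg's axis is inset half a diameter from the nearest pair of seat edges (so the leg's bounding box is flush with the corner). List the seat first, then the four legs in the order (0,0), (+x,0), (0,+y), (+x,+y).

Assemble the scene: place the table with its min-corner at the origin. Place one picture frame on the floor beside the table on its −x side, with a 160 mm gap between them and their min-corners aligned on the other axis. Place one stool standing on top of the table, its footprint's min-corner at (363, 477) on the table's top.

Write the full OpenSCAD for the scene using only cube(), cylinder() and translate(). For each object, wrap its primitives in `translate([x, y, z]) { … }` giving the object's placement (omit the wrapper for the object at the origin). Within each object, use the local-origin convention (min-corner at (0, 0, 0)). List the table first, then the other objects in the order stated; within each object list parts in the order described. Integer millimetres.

translate([0, 0, 660]) cube([896, 902, 28]);
translate([45, 45, 0]) cylinder(h = 660, r = 25);
translate([851, 45, 0]) cylinder(h = 660, r = 25);
translate([45, 857, 0]) cylinder(h = 660, r = 25);
translate([851, 857, 0]) cylinder(h = 660, r = 25);
translate([-1007, 0, 0]) {
  cube([82, 23, 743]);
  translate([765, 0, 0]) cube([82, 23, 743]);
  translate([82, 0, 0]) cube([683, 23, 82]);
  translate([82, 0, 661]) cube([683, 23, 82]);
}
translate([363, 477, 688]) {
  translate([0, 0, 362]) cube([290, 327, 33]);
  translate([23, 23, 0]) cylinder(h = 362, r = 23);
  translate([267, 23, 0]) cylinder(h = 362, r = 23);
  translate([23, 304, 0]) cylinder(h = 362, r = 23);
  translate([267, 304, 0]) cylinder(h = 362, r = 23);
}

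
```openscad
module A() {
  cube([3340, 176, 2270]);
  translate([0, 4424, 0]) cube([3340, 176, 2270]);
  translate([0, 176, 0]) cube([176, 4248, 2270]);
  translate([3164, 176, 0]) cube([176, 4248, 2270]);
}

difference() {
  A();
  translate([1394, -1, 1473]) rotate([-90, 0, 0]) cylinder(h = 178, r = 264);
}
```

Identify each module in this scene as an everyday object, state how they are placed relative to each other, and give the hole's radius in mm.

A is a house frame. The house frame has a circular hole through its front wall. The hole's radius is 264 mm.

The subtracted cylinder has r = 264 mm.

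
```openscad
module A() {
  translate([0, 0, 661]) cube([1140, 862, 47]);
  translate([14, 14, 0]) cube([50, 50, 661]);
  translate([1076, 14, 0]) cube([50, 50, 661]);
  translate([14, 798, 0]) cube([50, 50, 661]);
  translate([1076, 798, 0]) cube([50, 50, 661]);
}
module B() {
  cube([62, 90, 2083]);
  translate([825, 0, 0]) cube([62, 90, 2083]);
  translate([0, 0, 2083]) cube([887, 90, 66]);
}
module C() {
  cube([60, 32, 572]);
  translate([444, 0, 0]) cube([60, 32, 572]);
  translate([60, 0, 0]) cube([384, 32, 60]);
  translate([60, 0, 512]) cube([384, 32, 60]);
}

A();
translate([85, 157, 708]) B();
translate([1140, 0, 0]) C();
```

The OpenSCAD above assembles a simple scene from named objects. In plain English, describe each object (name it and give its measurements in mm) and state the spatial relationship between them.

A is a table: top 1140 mm (x) × 862 mm (y), 47 mm thick, upper face at z = 708 mm, on four 50×50 mm square legs, each inset 14 mm from the nearest pair of top edges, running from z = 0 to the bottom of the top.

B is a door frame. The clear opening is 763 mm wide and 2083 mm high. Two 62 mm wide jambs, 90 mm deep, stand either side of the opening from the floor to the top of the opening. A 66 mm thick head sits across the top of both jambs, spanning the full outside width of the frame.

C is a picture frame with a 384×452 mm rectangular opening (x by z) and a uniform 60 mm border on every side. Frame depth is 32 mm along y. It is built from two vertical stiles running the full outside height and two horizontal rails spanning the gap between the stiles.

The door frame is on top of the table. The picture frame is against the table's +x side, with their −y faces flush.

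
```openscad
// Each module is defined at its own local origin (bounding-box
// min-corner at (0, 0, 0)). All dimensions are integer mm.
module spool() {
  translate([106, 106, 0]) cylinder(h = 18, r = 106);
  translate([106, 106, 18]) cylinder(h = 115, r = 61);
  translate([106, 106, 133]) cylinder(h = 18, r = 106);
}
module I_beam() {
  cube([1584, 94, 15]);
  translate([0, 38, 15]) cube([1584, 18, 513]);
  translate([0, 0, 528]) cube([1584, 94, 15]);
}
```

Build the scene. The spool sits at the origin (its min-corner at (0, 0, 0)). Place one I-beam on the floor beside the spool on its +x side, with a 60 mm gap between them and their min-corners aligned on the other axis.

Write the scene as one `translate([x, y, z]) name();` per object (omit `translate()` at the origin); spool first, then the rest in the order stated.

spool();
translate([272, 0, 0]) I_beam();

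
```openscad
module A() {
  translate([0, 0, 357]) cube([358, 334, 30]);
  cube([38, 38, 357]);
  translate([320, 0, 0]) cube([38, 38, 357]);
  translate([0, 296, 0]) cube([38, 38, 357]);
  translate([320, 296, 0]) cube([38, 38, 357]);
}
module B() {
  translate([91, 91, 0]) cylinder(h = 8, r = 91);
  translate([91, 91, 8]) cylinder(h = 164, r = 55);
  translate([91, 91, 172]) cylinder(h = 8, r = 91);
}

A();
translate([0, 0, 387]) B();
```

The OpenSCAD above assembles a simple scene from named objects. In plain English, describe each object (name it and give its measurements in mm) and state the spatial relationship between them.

A is a four-legged stool. The seat is 358×334 mm, 30 mm thick, top at z = 387 mm. It stands on four square legs, each 38×38 mm in cross-section, from z = 0 to the seat underside, each flush with a corner of the seat.

B is a spool: two coaxial disc flanges of radius 91 mm and thickness 8 mm, joined by a core cylinder of radius 55 mm and height 164 mm. The lower flange rests on z = 0 and the three cylinders share a vertical axis.

The spool is on top of the stool.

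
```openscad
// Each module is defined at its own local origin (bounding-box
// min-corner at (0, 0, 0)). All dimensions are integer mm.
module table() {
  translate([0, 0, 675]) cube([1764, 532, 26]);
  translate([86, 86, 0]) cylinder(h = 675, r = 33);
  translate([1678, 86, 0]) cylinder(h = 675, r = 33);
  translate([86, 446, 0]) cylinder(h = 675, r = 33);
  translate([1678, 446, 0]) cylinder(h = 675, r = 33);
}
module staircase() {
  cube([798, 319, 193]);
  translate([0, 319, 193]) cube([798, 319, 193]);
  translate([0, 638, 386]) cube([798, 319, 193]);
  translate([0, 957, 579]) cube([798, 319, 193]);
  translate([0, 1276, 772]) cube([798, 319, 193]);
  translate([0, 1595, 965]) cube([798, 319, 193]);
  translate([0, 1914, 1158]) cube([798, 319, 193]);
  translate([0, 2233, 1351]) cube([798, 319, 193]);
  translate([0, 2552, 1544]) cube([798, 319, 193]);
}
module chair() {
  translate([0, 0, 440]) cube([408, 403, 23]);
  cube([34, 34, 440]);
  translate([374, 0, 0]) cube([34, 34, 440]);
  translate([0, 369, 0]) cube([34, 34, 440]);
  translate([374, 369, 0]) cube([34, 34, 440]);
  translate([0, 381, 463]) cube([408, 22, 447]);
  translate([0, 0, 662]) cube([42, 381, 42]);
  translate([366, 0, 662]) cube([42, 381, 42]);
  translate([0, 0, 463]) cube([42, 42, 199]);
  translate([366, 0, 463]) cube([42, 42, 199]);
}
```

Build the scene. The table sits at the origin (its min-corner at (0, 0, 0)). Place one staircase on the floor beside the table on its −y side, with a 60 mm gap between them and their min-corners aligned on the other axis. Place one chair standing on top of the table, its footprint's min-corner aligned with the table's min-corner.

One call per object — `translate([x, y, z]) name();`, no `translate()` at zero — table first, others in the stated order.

table();
translate([0, -2931, 0]) staircase();
translate([0, 0, 701]) chair();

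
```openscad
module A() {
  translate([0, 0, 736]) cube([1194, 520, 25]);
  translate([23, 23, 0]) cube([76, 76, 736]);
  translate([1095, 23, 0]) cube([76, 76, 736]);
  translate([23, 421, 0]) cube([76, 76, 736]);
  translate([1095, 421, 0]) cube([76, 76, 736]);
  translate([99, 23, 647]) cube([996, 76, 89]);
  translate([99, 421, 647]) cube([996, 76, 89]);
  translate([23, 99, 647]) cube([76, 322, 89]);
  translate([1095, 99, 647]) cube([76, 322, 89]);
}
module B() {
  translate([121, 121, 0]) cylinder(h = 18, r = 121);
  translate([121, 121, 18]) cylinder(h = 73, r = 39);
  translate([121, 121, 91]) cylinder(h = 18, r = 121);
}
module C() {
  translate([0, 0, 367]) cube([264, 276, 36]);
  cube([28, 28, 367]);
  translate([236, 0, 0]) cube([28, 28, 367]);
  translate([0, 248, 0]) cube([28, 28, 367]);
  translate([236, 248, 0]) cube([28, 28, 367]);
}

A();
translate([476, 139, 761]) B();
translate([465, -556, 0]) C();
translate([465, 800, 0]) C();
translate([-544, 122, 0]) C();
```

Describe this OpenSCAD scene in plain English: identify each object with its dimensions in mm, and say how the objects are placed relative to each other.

A is a table: top 1194 mm (x) × 520 mm (y), 25 mm thick, upper face at z = 761 mm, on four 76×76 mm square legs, each inset 23 mm from the nearest pair of top edges, running from z = 0 to the bottom of the top. Four apron rails, 76 mm thick and 89 mm tall, run between adjacent legs with their top edges flush with the underside of the top and their outer faces flush with the legs' outer faces.

B is a spool: two coaxial disc flanges of radius 121 mm and thickness 18 mm, joined by a core cylinder of radius 39 mm and height 73 mm. The lower flange rests on z = 0 and the three cylinders share a vertical axis.

C is a simple wooden stool: a rectangular seat 264 mm (x) by 276 mm (y), 36 mm thick, top face at z = 403 mm, on four square legs, each 28×28 mm in cross-section. The legs rest on z = 0, each flush with a corner of the seat.

The spool is on top of the table, centred. Three stools sit around the table at the −y, +y, −x sides.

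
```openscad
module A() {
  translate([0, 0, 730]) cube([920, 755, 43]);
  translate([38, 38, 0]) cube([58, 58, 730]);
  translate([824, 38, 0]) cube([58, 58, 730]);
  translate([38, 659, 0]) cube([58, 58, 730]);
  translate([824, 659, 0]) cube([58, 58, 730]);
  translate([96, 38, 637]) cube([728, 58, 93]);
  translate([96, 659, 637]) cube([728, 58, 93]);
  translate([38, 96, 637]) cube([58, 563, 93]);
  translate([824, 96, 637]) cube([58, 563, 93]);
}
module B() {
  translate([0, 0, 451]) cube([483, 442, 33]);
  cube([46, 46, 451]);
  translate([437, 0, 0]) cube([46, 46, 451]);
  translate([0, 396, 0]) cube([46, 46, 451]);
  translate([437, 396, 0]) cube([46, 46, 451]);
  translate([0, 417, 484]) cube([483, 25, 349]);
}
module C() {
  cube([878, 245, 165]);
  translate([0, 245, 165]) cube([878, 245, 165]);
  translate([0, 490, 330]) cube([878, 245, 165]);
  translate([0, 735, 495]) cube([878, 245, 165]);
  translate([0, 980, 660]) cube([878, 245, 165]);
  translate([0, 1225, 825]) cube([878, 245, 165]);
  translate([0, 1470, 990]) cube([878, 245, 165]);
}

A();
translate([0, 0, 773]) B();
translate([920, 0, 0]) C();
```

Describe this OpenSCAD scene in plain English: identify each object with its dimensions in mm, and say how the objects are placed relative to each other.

A is a rectangular dining table. The top is 920×755×43 mm with its upper surface at z = 773 mm. It stands on four 58×58 mm square legs, each inset 38 mm from the nearest pair of top edges, running from the floor to the underside of the top. Four apron rails, 58 mm thick and 93 mm tall, run between adjacent legs with their top edges flush with the underside of the top and their outer faces flush with the legs' outer faces.

B is a chair. The seat is a 483×442×33 mm slab with its top at z = 484 mm, on four 46×46 mm corner legs (flush with the seat edges, standing on z = 0). A flat backrest 25 mm thick, 349 mm tall, spans the full seat width and rises from the seat top along its +y edge, rear face flush with the rear of the seat.

C is a straight staircase of 7 solid steps. Each step is 878 mm wide (x), 245 mm deep (y, the going) and 165 mm tall (the rise). The first step rests on the floor; each subsequent step sits one going further in +y and one rise higher in +z, directly behind and above the previous step with no overlap.

The chair is on top of the table. The staircase is against the table's +x side, with their −y faces flush.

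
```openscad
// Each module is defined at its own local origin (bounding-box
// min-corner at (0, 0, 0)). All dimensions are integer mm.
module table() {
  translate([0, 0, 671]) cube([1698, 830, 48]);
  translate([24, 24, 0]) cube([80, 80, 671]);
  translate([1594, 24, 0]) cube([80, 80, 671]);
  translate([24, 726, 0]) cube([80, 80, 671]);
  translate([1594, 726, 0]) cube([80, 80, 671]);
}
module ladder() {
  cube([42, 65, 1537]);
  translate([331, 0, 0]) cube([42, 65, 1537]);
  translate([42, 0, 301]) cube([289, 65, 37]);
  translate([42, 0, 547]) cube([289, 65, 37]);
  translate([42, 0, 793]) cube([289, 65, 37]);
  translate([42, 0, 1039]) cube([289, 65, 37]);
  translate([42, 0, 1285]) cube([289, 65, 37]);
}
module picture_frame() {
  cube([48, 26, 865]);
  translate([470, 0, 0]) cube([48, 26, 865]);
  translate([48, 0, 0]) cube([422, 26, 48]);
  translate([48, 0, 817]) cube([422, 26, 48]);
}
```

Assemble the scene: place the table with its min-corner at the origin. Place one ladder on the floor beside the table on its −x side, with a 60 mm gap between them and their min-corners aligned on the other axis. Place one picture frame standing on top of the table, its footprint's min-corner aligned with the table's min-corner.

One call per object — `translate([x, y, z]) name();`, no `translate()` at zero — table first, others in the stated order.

table();
translate([-433, 0, 0]) ladder();
translate([0, 0, 719]) picture_frame();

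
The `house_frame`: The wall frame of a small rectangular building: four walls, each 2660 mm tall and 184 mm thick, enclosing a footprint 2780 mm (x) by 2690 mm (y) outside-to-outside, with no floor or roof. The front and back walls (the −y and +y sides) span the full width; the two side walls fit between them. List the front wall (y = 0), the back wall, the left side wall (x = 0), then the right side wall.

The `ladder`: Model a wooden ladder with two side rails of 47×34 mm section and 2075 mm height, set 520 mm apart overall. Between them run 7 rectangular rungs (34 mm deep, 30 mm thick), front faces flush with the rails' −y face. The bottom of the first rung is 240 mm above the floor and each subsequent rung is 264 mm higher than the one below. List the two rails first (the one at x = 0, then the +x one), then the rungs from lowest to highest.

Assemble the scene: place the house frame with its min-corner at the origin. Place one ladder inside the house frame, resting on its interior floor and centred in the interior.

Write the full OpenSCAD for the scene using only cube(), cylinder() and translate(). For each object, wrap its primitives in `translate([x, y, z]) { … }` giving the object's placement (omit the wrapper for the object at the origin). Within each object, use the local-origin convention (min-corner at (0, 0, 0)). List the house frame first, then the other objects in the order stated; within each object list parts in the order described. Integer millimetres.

cube([2780, 184, 2660]);
translate([0, 2506, 0]) cube([2780, 184, 2660]);
translate([0, 184, 0]) cube([184, 2322, 2660]);
translate([2596, 184, 0]) cube([184, 2322, 2660]);
translate([1130, 1328, 0]) {
  cube([47, 34, 2075]);
  translate([473, 0, 0]) cube([47, 34, 2075]);
  translate([47, 0, 240]) cube([426, 34, 30]);
  translate([47, 0, 504]) cube([426, 34, 30]);
  translate([47, 0, 768]) cube([426, 34, 30]);
  translate([47, 0, 1032]) cube([426, 34, 30]);
  translate([47, 0, 1296]) cube([426, 34, 30]);
  translate([47, 0, 1560]) cube([426, 34, 30]);
  translate([47, 0, 1824]) cube([426, 34, 30]);
}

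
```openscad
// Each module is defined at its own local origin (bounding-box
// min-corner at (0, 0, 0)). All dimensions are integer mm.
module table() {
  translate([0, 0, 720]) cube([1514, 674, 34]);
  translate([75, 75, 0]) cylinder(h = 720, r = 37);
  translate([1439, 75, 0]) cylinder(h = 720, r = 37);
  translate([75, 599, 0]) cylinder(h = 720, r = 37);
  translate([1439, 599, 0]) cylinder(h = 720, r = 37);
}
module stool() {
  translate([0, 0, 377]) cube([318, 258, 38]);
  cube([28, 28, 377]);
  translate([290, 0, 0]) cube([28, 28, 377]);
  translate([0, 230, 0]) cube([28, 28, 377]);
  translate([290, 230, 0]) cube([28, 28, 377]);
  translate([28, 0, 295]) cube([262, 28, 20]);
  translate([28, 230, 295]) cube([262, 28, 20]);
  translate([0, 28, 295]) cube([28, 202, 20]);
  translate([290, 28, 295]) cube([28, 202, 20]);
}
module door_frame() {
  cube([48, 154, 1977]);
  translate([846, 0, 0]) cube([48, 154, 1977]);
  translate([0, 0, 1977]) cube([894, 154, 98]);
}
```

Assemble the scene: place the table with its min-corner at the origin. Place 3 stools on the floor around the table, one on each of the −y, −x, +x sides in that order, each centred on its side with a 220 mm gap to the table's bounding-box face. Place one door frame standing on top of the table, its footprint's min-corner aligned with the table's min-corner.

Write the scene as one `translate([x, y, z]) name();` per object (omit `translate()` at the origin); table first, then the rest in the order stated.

table();
translate([598, -478, 0]) stool();
translate([-538, 208, 0]) stool();
translate([1734, 208, 0]) stool();
translate([0, 0, 754]) door_frame();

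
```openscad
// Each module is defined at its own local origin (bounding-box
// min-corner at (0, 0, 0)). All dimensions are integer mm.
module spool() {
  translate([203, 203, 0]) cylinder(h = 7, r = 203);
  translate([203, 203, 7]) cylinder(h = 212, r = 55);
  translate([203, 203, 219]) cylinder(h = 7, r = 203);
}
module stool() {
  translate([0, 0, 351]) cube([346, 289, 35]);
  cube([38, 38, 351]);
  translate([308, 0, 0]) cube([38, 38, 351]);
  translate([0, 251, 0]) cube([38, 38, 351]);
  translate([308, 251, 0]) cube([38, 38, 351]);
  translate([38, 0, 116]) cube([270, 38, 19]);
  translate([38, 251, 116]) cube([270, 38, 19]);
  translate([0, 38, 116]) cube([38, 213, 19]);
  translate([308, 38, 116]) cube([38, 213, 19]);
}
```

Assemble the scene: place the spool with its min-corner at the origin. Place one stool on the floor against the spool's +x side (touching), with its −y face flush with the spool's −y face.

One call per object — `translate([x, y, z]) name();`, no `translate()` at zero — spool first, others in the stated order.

spool();
translate([406, 0, 0]) stool();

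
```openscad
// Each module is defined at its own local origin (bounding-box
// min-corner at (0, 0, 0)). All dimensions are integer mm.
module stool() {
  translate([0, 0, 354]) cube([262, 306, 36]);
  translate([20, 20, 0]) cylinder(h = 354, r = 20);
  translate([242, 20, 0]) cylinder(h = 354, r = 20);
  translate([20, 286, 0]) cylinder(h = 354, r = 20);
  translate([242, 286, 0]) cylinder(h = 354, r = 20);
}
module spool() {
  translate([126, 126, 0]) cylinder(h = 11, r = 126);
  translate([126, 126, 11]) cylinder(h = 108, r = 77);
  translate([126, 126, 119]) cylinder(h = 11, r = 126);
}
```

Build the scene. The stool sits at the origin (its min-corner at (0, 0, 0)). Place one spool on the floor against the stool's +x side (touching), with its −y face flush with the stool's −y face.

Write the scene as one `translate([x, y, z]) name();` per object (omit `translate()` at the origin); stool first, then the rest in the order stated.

stool();
translate([262, 0, 0]) spool();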